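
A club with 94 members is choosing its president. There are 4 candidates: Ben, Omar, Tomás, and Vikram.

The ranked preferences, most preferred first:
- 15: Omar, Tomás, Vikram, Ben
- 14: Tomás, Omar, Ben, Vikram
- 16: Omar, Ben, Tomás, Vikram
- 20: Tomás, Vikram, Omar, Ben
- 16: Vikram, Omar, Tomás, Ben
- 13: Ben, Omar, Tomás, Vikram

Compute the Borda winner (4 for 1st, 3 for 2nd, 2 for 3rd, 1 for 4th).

Omar

Ben: 15×1 + 14×2 + 16×3 + 20×1 + 16×1 + 13×4 = 179
Omar: 15×4 + 14×3 + 16×4 + 20×2 + 16×3 + 13×3 = 293
Tomás: 15×3 + 14×4 + 16×2 + 20×4 + 16×2 + 13×2 = 271
Vikram: 15×2 + 14×1 + 16×1 + 20×3 + 16×4 + 13×1 = 197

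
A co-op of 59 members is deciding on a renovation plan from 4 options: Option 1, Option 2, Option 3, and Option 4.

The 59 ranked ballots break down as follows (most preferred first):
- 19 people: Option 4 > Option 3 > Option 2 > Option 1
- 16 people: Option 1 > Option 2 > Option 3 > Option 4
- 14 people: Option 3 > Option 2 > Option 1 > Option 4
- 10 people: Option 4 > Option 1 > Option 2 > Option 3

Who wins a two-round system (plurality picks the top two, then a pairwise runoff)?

Option 1

Round 1 first-place votes: Option 1 16, Option 2 0, Option 3 14, Option 4 29. Option 4 and Option 1 advance.
Runoff: Option 4 is ranked above Option 1 on 29 ballots, Option 1 above Option 4 on 30.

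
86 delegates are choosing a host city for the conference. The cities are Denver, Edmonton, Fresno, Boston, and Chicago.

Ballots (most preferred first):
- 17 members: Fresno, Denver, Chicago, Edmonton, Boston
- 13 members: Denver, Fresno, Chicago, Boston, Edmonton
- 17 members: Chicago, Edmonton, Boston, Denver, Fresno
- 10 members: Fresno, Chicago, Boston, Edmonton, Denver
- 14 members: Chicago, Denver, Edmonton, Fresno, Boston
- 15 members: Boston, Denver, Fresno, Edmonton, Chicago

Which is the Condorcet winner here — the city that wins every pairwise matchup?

Denver vs Edmonton: 59–27
Denver vs Fresno: 59–27
Denver vs Boston: 44–42
Denver vs Chicago: 45–41
Denver beats every other city.

Denver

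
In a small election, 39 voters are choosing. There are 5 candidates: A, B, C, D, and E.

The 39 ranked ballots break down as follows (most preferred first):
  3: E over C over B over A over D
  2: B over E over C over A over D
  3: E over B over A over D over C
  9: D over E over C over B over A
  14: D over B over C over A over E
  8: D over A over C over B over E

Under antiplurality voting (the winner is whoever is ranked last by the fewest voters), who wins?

Last-place votes: A 9, B 0, C 3, D 5, E 22.

B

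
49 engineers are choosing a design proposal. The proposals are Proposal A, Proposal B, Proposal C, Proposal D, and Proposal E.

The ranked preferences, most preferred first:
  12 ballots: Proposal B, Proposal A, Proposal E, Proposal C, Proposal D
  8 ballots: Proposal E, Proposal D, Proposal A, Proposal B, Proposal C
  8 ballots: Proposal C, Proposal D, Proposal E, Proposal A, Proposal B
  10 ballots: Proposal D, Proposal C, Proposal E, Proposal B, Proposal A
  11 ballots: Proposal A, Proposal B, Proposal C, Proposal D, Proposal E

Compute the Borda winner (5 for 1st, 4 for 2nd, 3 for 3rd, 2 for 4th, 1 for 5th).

Proposal A: 12×4 + 8×3 + 8×2 + 10×1 + 11×5 = 153
Proposal B: 12×5 + 8×2 + 8×1 + 10×2 + 11×4 = 148
Proposal C: 12×2 + 8×1 + 8×5 + 10×4 + 11×3 = 145
Proposal D: 12×1 + 8×4 + 8×4 + 10×5 + 11×2 = 148
Proposal E: 12×3 + 8×5 + 8×3 + 10×3 + 11×1 = 141

Proposal A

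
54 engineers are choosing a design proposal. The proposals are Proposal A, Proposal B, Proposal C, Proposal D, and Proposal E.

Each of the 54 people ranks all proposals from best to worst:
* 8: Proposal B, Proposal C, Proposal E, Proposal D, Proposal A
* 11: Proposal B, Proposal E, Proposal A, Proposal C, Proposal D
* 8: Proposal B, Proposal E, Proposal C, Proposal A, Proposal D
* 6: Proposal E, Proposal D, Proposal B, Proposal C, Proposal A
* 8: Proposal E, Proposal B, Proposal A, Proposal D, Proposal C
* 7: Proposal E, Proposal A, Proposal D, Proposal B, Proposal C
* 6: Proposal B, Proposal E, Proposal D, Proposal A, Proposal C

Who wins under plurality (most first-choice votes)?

First-place votes: Proposal A 0, Proposal B 33, Proposal C 0, Proposal D 0, Proposal E 21.

Proposal B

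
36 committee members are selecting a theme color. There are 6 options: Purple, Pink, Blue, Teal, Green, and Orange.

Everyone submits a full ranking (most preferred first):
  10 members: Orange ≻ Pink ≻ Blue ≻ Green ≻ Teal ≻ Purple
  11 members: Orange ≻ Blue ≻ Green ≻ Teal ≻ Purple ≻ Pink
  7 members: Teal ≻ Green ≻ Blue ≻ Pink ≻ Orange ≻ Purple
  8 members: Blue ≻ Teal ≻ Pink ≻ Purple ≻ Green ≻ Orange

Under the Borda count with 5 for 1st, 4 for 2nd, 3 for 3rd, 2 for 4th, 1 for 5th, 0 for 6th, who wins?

Blue

Purple: 10×0 + 11×1 + 7×0 + 8×2 = 27
Pink: 10×4 + 11×0 + 7×2 + 8×3 = 78
Blue: 10×3 + 11×4 + 7×3 + 8×5 = 135
Teal: 10×1 + 11×2 + 7×5 + 8×4 = 99
Green: 10×2 + 11×3 + 7×4 + 8×1 = 89
Orange: 10×5 + 11×5 + 7×1 + 8×0 = 112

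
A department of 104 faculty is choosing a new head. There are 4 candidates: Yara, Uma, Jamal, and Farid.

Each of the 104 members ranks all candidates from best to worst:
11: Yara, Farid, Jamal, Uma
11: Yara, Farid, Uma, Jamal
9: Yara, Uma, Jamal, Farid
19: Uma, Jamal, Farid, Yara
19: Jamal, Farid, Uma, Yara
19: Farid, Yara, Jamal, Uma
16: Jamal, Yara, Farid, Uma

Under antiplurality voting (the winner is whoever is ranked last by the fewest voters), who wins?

Last-place votes: Yara 38, Uma 46, Jamal 11, Farid 9.

Farid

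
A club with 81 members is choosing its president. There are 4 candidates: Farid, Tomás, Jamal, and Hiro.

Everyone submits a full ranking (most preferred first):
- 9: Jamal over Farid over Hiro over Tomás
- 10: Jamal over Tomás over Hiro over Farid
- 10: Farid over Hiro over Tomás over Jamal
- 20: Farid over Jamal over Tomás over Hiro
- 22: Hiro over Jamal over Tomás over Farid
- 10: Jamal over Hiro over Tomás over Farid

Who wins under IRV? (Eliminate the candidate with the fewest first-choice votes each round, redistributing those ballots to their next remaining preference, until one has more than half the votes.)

Round 1: Farid 30, Tomás 0, Jamal 29, Hiro 22. Tomás eliminated.
Round 2: Farid 30, Jamal 29, Hiro 22. Hiro eliminated.
Round 3: Farid 30, Jamal 51. Jamal has a majority (≥41).

Jamal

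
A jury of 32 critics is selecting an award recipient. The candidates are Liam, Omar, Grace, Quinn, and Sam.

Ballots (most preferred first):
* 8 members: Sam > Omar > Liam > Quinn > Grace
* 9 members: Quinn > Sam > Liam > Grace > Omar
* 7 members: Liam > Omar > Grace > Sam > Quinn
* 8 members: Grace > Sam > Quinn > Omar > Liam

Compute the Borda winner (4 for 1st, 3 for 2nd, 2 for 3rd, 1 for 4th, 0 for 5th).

Liam: 8×2 + 9×2 + 7×4 + 8×0 = 62
Omar: 8×3 + 9×0 + 7×3 + 8×1 = 53
Grace: 8×0 + 9×1 + 7×2 + 8×4 = 55
Quinn: 8×1 + 9×4 + 7×0 + 8×2 = 60
Sam: 8×4 + 9×3 + 7×1 + 8×3 = 90

Sam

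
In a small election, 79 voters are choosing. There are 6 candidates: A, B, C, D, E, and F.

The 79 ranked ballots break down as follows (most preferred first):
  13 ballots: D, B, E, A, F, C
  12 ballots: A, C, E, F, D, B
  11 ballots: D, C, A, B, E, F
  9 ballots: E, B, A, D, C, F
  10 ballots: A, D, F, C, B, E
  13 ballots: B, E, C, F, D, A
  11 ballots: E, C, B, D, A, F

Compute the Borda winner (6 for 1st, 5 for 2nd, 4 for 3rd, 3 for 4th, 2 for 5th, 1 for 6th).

A: 13×3 + 12×6 + 11×4 + 9×4 + 10×6 + 13×1 + 11×2 = 286
B: 13×5 + 12×1 + 11×3 + 9×5 + 10×2 + 13×6 + 11×4 = 297
C: 13×1 + 12×5 + 11×5 + 9×2 + 10×3 + 13×4 + 11×5 = 283
D: 13×6 + 12×2 + 11×6 + 9×3 + 10×5 + 13×2 + 11×3 = 304
E: 13×4 + 12×4 + 11×2 + 9×6 + 10×1 + 13×5 + 11×6 = 317
F: 13×2 + 12×3 + 11×1 + 9×1 + 10×4 + 13×3 + 11×1 = 172

E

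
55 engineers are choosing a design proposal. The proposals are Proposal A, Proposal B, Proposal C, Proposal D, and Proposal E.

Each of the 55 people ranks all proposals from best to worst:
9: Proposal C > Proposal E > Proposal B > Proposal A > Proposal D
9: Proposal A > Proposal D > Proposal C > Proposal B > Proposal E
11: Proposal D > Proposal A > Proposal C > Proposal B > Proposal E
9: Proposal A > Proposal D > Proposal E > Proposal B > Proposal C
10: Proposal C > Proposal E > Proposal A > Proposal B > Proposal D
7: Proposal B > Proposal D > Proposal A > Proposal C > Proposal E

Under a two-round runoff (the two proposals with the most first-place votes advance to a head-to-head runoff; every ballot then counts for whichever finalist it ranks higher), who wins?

Proposal A

Round 1 first-place votes: Proposal A 18, Proposal B 7, Proposal C 19, Proposal D 11, Proposal E 0. Proposal C and Proposal A advance.
Runoff: Proposal C is ranked above Proposal A on 19 ballots, Proposal A above Proposal C on 36.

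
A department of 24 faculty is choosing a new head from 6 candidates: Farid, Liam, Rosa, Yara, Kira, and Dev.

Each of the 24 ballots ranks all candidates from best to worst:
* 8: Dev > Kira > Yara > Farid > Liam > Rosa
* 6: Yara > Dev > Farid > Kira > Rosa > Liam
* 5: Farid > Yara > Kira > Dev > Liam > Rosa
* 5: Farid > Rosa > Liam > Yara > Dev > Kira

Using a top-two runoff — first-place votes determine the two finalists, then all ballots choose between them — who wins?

Round 1 first-place votes: Farid 10, Liam 0, Rosa 0, Yara 6, Kira 0, Dev 8. Farid and Dev advance.
Runoff: Farid is ranked above Dev on 10 ballots, Dev above Farid on 14.

Dev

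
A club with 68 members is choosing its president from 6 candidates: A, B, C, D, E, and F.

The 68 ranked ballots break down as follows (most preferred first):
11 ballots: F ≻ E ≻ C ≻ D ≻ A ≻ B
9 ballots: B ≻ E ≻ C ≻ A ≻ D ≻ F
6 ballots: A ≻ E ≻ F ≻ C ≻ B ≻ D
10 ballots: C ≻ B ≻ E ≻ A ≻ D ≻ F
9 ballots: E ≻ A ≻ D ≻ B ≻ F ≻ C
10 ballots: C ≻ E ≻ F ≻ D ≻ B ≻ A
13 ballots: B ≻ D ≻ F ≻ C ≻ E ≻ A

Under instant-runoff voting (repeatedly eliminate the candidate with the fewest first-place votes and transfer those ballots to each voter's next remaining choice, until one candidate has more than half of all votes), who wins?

E

Round 1: A 6, B 22, C 20, D 0, E 9, F 11. D eliminated.
Round 2: A 6, B 22, C 20, E 9, F 11. A eliminated.
Round 3: B 22, C 20, E 15, F 11. F eliminated.
Round 4: B 22, C 20, E 26. C eliminated.
Round 5: B 32, E 36. E has a majority (≥35).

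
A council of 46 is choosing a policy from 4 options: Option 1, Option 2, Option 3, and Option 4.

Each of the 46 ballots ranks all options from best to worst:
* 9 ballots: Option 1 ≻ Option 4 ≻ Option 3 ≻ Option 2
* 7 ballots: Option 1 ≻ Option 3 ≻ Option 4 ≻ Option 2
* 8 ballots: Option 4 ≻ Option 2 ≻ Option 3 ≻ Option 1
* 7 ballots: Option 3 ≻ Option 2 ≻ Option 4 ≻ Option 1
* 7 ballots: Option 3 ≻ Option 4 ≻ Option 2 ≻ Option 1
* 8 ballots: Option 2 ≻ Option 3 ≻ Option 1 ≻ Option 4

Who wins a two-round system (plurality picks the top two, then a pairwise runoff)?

Round 1 first-place votes: Option 1 16, Option 2 8, Option 3 14, Option 4 8. Option 1 and Option 3 advance.
Runoff: Option 1 is ranked above Option 3 on 16 ballots, Option 3 above Option 1 on 30.

Option 3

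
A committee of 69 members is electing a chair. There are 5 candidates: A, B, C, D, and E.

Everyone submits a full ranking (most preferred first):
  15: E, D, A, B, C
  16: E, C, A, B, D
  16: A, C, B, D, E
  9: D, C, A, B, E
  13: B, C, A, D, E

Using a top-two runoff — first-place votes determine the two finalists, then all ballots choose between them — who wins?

A

Round 1 first-place votes: A 16, B 13, C 0, D 9, E 31. E and A advance.
Runoff: E is ranked above A on 31 ballots, A above E on 38.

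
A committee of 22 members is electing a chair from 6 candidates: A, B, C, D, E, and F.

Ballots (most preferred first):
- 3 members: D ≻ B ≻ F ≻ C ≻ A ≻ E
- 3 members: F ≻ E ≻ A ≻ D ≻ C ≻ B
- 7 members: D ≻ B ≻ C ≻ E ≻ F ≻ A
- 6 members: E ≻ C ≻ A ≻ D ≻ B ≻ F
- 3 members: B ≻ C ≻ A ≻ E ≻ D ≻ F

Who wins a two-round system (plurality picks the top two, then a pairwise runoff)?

Round 1 first-place votes: A 0, B 3, C 0, D 10, E 6, F 3. D and E advance.
Runoff: D is ranked above E on 10 ballots, E above D on 12.

E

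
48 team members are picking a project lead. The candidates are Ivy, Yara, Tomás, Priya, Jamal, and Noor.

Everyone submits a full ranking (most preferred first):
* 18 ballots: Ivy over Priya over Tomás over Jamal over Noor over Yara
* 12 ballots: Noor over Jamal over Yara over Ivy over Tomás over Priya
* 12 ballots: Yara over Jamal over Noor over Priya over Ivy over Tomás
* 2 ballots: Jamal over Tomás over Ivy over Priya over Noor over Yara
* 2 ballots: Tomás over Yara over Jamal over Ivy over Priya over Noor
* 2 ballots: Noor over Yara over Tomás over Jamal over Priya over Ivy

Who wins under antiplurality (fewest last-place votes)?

Last-place votes: Ivy 2, Yara 20, Tomás 12, Priya 12, Jamal 0, Noor 2.

Jamal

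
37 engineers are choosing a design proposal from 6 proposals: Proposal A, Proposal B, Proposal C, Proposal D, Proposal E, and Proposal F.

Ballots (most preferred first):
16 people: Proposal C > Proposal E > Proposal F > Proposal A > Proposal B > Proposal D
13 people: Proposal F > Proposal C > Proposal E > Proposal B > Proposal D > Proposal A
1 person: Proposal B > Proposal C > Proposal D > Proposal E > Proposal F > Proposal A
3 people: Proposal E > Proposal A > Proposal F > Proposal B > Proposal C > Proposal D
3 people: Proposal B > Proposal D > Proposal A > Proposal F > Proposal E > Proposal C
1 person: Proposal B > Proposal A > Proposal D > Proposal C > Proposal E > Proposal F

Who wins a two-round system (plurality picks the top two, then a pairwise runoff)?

Proposal F

Round 1 first-place votes: Proposal A 0, Proposal B 5, Proposal C 16, Proposal D 0, Proposal E 3, Proposal F 13. Proposal C and Proposal F advance.
Runoff: Proposal C is ranked above Proposal F on 18 ballots, Proposal F above Proposal C on 19.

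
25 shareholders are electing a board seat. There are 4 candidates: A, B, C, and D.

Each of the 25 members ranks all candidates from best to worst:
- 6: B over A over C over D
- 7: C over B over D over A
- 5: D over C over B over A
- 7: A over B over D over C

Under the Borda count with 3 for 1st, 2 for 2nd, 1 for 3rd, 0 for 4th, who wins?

A: 6×2 + 7×0 + 5×0 + 7×3 = 33
B: 6×3 + 7×2 + 5×1 + 7×2 = 51
C: 6×1 + 7×3 + 5×2 + 7×0 = 37
D: 6×0 + 7×1 + 5×3 + 7×1 = 29

B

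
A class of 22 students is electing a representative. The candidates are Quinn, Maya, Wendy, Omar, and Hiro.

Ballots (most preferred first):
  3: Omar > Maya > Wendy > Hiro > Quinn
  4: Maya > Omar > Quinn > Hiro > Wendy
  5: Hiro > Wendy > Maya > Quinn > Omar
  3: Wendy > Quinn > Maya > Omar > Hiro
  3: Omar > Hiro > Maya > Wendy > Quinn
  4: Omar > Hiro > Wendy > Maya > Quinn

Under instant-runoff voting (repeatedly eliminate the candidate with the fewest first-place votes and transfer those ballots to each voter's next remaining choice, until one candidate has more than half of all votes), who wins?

Maya

Round 1: Quinn 0, Maya 4, Wendy 3, Omar 10, Hiro 5. Quinn eliminated.
Round 2: Maya 4, Wendy 3, Omar 10, Hiro 5. Wendy eliminated.
Round 3: Maya 7, Omar 10, Hiro 5. Hiro eliminated.
Round 4: Maya 12, Omar 10. Maya has a majority (≥12).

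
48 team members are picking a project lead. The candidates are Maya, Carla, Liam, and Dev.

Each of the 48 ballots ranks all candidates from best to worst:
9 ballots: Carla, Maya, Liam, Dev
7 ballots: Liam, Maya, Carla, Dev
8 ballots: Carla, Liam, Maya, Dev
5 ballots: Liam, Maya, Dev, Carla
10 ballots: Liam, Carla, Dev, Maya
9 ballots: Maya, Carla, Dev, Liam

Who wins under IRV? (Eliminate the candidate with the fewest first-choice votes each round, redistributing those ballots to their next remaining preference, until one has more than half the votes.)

Round 1: Maya 9, Carla 17, Liam 22, Dev 0. Dev eliminated.
Round 2: Maya 9, Carla 17, Liam 22. Maya eliminated.
Round 3: Carla 26, Liam 22. Carla has a majority (≥25).

Carla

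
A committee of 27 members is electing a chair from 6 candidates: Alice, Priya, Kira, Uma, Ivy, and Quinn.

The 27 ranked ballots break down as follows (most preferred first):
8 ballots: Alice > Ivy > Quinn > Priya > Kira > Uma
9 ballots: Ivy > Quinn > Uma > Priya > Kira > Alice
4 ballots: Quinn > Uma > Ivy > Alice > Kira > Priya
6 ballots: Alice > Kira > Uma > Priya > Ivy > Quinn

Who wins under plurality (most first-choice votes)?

Alice

First-place votes: Alice 14, Priya 0, Kira 0, Uma 0, Ivy 9, Quinn 4.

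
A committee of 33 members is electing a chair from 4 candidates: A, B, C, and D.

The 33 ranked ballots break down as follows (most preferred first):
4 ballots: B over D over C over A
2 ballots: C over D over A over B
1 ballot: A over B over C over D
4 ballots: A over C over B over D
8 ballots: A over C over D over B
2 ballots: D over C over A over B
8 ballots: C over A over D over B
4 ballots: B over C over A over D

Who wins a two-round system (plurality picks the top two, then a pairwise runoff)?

C

Round 1 first-place votes: A 13, B 8, C 10, D 2. A and C advance.
Runoff: A is ranked above C on 13 ballots, C above A on 20.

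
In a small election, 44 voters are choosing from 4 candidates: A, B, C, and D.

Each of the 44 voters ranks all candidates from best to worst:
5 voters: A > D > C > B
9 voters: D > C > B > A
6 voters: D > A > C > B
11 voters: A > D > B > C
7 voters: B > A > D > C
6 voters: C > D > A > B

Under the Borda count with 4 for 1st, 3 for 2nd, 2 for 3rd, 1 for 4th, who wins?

D

A: 5×4 + 9×1 + 6×3 + 11×4 + 7×3 + 6×2 = 124
B: 5×1 + 9×2 + 6×1 + 11×2 + 7×4 + 6×1 = 85
C: 5×2 + 9×3 + 6×2 + 11×1 + 7×1 + 6×4 = 91
D: 5×3 + 9×4 + 6×4 + 11×3 + 7×2 + 6×3 = 140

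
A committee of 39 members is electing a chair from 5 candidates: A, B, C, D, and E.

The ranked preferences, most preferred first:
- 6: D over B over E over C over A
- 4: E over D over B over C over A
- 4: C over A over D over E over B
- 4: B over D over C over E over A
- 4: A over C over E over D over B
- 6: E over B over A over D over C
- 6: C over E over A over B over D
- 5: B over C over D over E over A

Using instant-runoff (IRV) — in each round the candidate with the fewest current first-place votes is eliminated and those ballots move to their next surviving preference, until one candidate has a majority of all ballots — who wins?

Round 1: A 4, B 9, C 10, D 6, E 10. A eliminated.
Round 2: B 9, C 14, D 6, E 10. D eliminated.
Round 3: B 15, C 14, E 10. E eliminated.
Round 4: B 25, C 14. B has a majority (≥20).

B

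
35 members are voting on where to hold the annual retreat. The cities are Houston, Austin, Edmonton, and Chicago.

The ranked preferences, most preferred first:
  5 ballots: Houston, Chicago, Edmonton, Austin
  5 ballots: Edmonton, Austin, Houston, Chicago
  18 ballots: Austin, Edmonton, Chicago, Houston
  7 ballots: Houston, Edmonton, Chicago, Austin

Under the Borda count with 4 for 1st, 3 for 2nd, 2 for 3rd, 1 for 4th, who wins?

Houston: 5×4 + 5×2 + 18×1 + 7×4 = 76
Austin: 5×1 + 5×3 + 18×4 + 7×1 = 99
Edmonton: 5×2 + 5×4 + 18×3 + 7×3 = 105
Chicago: 5×3 + 5×1 + 18×2 + 7×2 = 70

Edmonton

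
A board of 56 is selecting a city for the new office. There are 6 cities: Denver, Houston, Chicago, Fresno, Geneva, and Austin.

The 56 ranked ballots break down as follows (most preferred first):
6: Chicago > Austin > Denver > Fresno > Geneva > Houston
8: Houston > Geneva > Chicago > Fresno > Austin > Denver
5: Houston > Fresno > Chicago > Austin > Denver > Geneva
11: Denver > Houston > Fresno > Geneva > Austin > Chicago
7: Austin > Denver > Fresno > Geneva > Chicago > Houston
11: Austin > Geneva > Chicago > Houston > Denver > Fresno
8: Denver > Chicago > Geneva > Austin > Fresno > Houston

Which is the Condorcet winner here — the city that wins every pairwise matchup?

Austin vs Denver: 37–19
Austin vs Houston: 32–24
Austin vs Chicago: 29–27
Austin vs Fresno: 32–24
Austin vs Geneva: 29–27
Austin beats every other city.

Austin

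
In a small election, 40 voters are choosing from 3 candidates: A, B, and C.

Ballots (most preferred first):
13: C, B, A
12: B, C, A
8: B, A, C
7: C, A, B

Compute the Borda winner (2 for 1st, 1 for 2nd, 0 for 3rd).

A: 13×0 + 12×0 + 8×1 + 7×1 = 15
B: 13×1 + 12×2 + 8×2 + 7×0 = 53
C: 13×2 + 12×1 + 8×0 + 7×2 = 52

B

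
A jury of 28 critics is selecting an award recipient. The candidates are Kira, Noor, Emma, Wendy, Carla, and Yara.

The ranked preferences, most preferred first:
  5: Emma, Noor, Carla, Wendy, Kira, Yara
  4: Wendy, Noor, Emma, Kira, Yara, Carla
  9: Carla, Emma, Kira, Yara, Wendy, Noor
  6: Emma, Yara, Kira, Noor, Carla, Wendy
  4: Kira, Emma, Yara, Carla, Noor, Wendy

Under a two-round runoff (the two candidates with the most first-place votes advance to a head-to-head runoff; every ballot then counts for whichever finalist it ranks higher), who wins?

Emma

Round 1 first-place votes: Kira 4, Noor 0, Emma 11, Wendy 4, Carla 9, Yara 0. Emma and Carla advance.
Runoff: Emma is ranked above Carla on 19 ballots, Carla above Emma on 9.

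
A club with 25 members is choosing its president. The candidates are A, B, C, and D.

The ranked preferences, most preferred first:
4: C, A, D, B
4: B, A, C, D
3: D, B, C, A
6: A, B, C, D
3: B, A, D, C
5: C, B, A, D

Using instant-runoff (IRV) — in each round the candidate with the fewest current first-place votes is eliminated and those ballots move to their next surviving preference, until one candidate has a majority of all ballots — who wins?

B

Round 1: A 6, B 7, C 9, D 3. D eliminated.
Round 2: A 6, B 10, C 9. A eliminated.
Round 3: B 16, C 9. B has a majority (≥13).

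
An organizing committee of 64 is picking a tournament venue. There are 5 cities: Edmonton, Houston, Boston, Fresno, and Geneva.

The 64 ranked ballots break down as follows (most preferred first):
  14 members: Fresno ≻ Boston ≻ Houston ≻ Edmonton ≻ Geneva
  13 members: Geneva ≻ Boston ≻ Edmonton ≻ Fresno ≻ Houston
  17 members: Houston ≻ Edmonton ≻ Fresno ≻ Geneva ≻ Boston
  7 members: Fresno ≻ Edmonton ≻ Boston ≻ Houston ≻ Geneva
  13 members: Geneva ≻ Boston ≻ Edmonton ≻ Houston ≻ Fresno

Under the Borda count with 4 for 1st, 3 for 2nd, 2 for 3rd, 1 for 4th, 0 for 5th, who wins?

Edmonton

Edmonton: 14×1 + 13×2 + 17×3 + 7×3 + 13×2 = 138
Houston: 14×2 + 13×0 + 17×4 + 7×1 + 13×1 = 116
Boston: 14×3 + 13×3 + 17×0 + 7×2 + 13×3 = 134
Fresno: 14×4 + 13×1 + 17×2 + 7×4 + 13×0 = 131
Geneva: 14×0 + 13×4 + 17×1 + 7×0 + 13×4 = 121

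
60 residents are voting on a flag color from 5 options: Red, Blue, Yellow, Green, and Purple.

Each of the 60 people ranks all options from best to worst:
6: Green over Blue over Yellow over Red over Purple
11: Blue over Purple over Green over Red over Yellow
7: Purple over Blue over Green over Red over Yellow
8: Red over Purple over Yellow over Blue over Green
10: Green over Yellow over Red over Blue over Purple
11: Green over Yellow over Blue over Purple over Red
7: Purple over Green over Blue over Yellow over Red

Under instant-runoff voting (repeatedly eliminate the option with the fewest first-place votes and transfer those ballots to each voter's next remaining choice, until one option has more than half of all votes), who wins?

Round 1: Red 8, Blue 11, Yellow 0, Green 27, Purple 14. Yellow eliminated.
Round 2: Red 8, Blue 11, Green 27, Purple 14. Red eliminated.
Round 3: Blue 11, Green 27, Purple 22. Blue eliminated.
Round 4: Green 27, Purple 33. Purple has a majority (≥31).

Purple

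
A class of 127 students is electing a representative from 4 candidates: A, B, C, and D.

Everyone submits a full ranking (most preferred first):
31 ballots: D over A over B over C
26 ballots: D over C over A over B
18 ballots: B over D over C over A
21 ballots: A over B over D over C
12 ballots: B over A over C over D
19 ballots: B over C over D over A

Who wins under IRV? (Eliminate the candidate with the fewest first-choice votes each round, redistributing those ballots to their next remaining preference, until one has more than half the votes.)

Round 1: A 21, B 49, C 0, D 57. C eliminated.
Round 2: A 21, B 49, D 57. A eliminated.
Round 3: B 70, D 57. B has a majority (≥64).

B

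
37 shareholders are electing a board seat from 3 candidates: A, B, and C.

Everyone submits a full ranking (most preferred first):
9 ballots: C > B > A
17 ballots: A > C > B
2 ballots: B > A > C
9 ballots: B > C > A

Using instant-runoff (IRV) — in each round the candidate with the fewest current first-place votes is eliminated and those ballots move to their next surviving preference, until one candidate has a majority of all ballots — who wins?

B

Round 1: A 17, B 11, C 9. C eliminated.
Round 2: A 17, B 20. B has a majority (≥19).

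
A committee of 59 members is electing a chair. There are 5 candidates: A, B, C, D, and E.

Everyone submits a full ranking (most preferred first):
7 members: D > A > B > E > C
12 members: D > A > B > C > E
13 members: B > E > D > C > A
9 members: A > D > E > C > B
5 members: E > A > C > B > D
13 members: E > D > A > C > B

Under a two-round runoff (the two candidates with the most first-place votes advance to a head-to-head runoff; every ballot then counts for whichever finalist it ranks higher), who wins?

E

Round 1 first-place votes: A 9, B 13, C 0, D 19, E 18. D and E advance.
Runoff: D is ranked above E on 28 ballots, E above D on 31.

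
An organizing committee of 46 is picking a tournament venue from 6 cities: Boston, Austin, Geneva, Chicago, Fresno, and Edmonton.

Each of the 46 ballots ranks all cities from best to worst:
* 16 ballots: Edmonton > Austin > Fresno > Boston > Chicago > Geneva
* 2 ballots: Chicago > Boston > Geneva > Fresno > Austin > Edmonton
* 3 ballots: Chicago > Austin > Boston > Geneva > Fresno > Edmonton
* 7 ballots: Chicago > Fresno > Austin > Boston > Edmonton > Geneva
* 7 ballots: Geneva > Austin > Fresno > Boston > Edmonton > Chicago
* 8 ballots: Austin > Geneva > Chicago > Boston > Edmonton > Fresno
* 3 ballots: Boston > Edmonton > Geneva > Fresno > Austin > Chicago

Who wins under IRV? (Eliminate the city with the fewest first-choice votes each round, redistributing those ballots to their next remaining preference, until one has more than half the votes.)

Austin

Round 1: Boston 3, Austin 8, Geneva 7, Chicago 12, Fresno 0, Edmonton 16. Fresno eliminated.
Round 2: Boston 3, Austin 8, Geneva 7, Chicago 12, Edmonton 16. Boston eliminated.
Round 3: Austin 8, Geneva 7, Chicago 12, Edmonton 19. Geneva eliminated.
Round 4: Austin 15, Chicago 12, Edmonton 19. Chicago eliminated.
Round 5: Austin 27, Edmonton 19. Austin has a majority (≥24).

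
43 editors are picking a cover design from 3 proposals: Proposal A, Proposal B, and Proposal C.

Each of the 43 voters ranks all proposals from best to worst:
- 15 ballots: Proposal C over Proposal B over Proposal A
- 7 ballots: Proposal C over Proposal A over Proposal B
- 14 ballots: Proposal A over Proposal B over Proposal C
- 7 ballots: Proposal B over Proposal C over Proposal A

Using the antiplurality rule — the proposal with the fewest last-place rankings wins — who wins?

Proposal B

Last-place votes: Proposal A 22, Proposal B 7, Proposal C 14.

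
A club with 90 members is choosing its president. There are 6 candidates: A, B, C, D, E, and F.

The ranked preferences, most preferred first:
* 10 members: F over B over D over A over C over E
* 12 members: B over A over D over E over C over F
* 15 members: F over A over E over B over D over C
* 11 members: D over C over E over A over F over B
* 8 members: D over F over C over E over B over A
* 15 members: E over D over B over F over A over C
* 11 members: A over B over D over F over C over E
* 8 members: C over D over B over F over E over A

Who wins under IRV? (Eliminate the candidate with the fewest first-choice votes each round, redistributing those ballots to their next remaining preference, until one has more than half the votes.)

Round 1: A 11, B 12, C 8, D 19, E 15, F 25. C eliminated.
Round 2: A 11, B 12, D 27, E 15, F 25. A eliminated.
Round 3: B 23, D 27, E 15, F 25. E eliminated.
Round 4: B 23, D 42, F 25. B eliminated.
Round 5: D 65, F 25. D has a majority (≥46).

D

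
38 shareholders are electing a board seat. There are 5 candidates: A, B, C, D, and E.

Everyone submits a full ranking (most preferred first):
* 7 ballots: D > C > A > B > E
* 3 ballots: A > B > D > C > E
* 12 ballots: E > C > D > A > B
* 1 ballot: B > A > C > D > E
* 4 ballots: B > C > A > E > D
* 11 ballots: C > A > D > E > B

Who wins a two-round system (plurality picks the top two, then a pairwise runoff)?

Round 1 first-place votes: A 3, B 5, C 11, D 7, E 12. E and C advance.
Runoff: E is ranked above C on 12 ballots, C above E on 26.

C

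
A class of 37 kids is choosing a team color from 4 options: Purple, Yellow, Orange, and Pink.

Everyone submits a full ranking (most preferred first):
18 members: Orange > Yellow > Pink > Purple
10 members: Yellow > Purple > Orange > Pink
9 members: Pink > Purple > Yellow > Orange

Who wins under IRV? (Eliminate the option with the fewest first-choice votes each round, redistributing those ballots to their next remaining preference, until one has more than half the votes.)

Yellow

Round 1: Purple 0, Yellow 10, Orange 18, Pink 9. Purple eliminated.
Round 2: Yellow 10, Orange 18, Pink 9. Pink eliminated.
Round 3: Yellow 19, Orange 18. Yellow has a majority (≥19).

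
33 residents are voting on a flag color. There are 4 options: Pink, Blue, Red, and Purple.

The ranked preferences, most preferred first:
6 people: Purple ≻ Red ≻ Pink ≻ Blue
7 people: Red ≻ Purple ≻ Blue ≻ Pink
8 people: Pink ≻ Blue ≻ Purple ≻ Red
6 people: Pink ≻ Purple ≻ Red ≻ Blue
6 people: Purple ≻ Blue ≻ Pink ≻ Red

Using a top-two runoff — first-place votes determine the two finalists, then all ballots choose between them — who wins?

Purple

Round 1 first-place votes: Pink 14, Blue 0, Red 7, Purple 12. Pink and Purple advance.
Runoff: Pink is ranked above Purple on 14 ballots, Purple above Pink on 19.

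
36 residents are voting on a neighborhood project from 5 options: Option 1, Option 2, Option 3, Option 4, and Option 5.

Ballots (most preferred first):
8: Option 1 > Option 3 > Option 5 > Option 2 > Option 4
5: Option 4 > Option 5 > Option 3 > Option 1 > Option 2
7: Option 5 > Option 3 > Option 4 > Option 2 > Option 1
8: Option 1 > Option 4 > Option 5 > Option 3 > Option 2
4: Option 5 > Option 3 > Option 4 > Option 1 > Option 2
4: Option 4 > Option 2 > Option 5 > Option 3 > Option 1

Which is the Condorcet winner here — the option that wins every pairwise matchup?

Option 5

Option 5 vs Option 1: 20–16
Option 5 vs Option 2: 32–4
Option 5 vs Option 3: 28–8
Option 5 vs Option 4: 19–17
Option 5 beats every other option.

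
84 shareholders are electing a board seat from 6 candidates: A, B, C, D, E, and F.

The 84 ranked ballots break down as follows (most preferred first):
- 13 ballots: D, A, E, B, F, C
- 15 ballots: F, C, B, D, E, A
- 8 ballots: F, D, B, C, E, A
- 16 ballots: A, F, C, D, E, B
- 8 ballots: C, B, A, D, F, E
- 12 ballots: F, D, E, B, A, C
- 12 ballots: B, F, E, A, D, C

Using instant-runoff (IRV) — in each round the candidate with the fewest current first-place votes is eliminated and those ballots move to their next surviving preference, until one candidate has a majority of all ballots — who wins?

F

Round 1: A 16, B 12, C 8, D 13, E 0, F 35. E eliminated.
Round 2: A 16, B 12, C 8, D 13, F 35. C eliminated.
Round 3: A 16, B 20, D 13, F 35. D eliminated.
Round 4: A 29, B 20, F 35. B eliminated.
Round 5: A 37, F 47. F has a majority (≥43).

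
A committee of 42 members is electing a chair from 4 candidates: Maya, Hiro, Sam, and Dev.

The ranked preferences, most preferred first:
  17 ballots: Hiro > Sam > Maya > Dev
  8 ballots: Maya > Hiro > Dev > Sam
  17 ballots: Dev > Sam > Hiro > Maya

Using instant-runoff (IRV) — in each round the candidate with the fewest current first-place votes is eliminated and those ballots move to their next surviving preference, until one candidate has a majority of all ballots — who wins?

Round 1: Maya 8, Hiro 17, Sam 0, Dev 17. Sam eliminated.
Round 2: Maya 8, Hiro 17, Dev 17. Maya eliminated.
Round 3: Hiro 25, Dev 17. Hiro has a majority (≥22).

Hiro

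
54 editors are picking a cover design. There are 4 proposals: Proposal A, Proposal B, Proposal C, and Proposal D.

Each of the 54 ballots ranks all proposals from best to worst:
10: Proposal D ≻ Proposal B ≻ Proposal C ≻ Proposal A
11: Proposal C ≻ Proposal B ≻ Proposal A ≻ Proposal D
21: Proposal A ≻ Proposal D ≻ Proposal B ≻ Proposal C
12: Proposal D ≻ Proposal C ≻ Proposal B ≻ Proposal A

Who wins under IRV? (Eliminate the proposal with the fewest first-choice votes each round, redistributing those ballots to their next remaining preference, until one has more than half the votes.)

Round 1: Proposal A 21, Proposal B 0, Proposal C 11, Proposal D 22. Proposal B eliminated.
Round 2: Proposal A 21, Proposal C 11, Proposal D 22. Proposal C eliminated.
Round 3: Proposal A 32, Proposal D 22. Proposal A has a majority (≥28).

Proposal A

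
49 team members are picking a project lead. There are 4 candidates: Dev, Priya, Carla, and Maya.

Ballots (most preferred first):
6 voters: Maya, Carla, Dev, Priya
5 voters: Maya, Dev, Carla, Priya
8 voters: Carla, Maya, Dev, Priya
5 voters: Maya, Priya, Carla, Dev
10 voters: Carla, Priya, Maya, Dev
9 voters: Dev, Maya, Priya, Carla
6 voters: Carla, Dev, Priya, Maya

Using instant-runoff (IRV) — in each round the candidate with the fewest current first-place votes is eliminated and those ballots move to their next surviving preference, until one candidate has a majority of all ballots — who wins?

Round 1: Dev 9, Priya 0, Carla 24, Maya 16. Priya eliminated.
Round 2: Dev 9, Carla 24, Maya 16. Dev eliminated.
Round 3: Carla 24, Maya 25. Maya has a majority (≥25).

Maya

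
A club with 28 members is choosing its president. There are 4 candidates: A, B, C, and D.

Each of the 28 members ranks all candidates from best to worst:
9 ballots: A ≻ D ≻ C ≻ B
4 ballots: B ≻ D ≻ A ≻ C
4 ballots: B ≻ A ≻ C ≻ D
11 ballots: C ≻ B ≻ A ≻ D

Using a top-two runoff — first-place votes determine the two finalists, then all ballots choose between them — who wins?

A

Round 1 first-place votes: A 9, B 8, C 11, D 0. C and A advance.
Runoff: C is ranked above A on 11 ballots, A above C on 17.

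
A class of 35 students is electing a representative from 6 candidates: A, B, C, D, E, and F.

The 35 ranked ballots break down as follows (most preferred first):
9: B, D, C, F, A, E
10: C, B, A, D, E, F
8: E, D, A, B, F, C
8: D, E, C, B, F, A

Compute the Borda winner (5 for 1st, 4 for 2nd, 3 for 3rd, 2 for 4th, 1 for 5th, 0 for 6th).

D

A: 9×1 + 10×3 + 8×3 + 8×0 = 63
B: 9×5 + 10×4 + 8×2 + 8×2 = 117
C: 9×3 + 10×5 + 8×0 + 8×3 = 101
D: 9×4 + 10×2 + 8×4 + 8×5 = 128
E: 9×0 + 10×1 + 8×5 + 8×4 = 82
F: 9×2 + 10×0 + 8×1 + 8×1 = 34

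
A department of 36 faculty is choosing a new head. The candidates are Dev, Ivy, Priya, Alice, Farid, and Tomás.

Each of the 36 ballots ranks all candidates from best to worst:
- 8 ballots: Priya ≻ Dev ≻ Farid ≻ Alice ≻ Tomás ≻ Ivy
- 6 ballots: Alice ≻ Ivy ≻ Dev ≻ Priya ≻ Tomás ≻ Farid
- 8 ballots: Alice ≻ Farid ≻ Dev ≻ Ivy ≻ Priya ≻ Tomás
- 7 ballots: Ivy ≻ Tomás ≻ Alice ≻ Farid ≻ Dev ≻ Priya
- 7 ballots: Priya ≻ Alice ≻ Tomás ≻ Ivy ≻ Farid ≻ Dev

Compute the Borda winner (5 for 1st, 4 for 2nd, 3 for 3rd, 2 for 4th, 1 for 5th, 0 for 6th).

Dev: 8×4 + 6×3 + 8×3 + 7×1 + 7×0 = 81
Ivy: 8×0 + 6×4 + 8×2 + 7×5 + 7×2 = 89
Priya: 8×5 + 6×2 + 8×1 + 7×0 + 7×5 = 95
Alice: 8×2 + 6×5 + 8×5 + 7×3 + 7×4 = 135
Farid: 8×3 + 6×0 + 8×4 + 7×2 + 7×1 = 77
Tomás: 8×1 + 6×1 + 8×0 + 7×4 + 7×3 = 63

Alice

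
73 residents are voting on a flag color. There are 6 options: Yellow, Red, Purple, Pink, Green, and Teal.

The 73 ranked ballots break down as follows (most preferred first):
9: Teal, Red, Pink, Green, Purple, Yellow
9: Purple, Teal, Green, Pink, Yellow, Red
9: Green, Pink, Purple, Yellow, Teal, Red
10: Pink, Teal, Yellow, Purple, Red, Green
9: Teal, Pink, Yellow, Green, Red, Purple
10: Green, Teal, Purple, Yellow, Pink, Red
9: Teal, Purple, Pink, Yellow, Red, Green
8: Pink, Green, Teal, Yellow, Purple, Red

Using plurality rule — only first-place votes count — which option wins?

First-place votes: Yellow 0, Red 0, Purple 9, Pink 18, Green 19, Teal 27.

Teal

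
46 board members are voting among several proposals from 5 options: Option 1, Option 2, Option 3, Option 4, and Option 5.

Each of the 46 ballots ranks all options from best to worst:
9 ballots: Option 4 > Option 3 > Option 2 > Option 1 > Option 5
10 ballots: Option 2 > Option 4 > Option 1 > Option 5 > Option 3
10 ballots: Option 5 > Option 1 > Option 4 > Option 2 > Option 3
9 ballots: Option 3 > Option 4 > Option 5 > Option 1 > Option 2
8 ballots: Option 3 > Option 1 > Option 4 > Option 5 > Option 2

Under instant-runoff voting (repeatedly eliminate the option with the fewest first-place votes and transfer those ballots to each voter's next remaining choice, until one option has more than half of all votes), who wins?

Round 1: Option 1 0, Option 2 10, Option 3 17, Option 4 9, Option 5 10. Option 1 eliminated.
Round 2: Option 2 10, Option 3 17, Option 4 9, Option 5 10. Option 4 eliminated.
Round 3: Option 2 10, Option 3 26, Option 5 10. Option 3 has a majority (≥24).

Option 3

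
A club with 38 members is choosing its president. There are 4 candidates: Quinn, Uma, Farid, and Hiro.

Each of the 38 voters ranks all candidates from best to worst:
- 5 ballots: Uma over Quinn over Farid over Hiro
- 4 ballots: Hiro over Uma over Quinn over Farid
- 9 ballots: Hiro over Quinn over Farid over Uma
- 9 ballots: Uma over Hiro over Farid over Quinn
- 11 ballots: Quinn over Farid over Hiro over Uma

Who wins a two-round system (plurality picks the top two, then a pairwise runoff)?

Round 1 first-place votes: Quinn 11, Uma 14, Farid 0, Hiro 13. Uma and Hiro advance.
Runoff: Uma is ranked above Hiro on 14 ballots, Hiro above Uma on 24.

Hiro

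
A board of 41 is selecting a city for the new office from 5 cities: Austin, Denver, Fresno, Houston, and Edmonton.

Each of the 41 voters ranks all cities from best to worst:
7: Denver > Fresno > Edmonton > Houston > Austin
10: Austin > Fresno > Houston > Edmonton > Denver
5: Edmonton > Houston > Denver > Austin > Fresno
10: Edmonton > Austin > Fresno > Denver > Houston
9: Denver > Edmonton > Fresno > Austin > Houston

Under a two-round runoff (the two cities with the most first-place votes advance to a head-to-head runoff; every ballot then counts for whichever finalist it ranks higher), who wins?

Edmonton

Round 1 first-place votes: Austin 10, Denver 16, Fresno 0, Houston 0, Edmonton 15. Denver and Edmonton advance.
Runoff: Denver is ranked above Edmonton on 16 ballots, Edmonton above Denver on 25.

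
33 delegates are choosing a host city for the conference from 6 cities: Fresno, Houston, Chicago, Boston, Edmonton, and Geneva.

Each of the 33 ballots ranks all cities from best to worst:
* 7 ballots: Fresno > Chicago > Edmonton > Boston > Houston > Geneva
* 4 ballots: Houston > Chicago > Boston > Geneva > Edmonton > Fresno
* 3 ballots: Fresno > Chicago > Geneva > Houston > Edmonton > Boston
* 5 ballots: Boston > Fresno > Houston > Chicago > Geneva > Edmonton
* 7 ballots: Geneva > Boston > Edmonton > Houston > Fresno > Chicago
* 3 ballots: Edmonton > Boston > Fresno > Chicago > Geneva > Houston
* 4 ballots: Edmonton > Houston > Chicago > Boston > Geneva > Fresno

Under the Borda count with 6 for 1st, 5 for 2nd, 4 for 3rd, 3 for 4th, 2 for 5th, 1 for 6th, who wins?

Fresno: 7×6 + 4×1 + 3×6 + 5×5 + 7×2 + 3×4 + 4×1 = 119
Houston: 7×2 + 4×6 + 3×3 + 5×4 + 7×3 + 3×1 + 4×5 = 111
Chicago: 7×5 + 4×5 + 3×5 + 5×3 + 7×1 + 3×3 + 4×4 = 117
Boston: 7×3 + 4×4 + 3×1 + 5×6 + 7×5 + 3×5 + 4×3 = 132
Edmonton: 7×4 + 4×2 + 3×2 + 5×1 + 7×4 + 3×6 + 4×6 = 117
Geneva: 7×1 + 4×3 + 3×4 + 5×2 + 7×6 + 3×2 + 4×2 = 97

Boston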